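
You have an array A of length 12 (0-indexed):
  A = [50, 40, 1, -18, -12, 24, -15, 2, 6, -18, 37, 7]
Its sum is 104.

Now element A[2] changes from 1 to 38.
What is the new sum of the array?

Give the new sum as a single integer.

Old value at index 2: 1
New value at index 2: 38
Delta = 38 - 1 = 37
New sum = old_sum + delta = 104 + (37) = 141

Answer: 141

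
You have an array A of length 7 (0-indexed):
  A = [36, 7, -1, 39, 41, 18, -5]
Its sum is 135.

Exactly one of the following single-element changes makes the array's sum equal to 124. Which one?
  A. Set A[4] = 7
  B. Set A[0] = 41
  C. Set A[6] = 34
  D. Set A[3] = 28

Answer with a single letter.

Answer: D

Derivation:
Option A: A[4] 41->7, delta=-34, new_sum=135+(-34)=101
Option B: A[0] 36->41, delta=5, new_sum=135+(5)=140
Option C: A[6] -5->34, delta=39, new_sum=135+(39)=174
Option D: A[3] 39->28, delta=-11, new_sum=135+(-11)=124 <-- matches target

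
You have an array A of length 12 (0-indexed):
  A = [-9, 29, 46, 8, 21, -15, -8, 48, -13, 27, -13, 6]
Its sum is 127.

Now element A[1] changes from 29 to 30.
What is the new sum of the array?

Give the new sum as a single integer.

Answer: 128

Derivation:
Old value at index 1: 29
New value at index 1: 30
Delta = 30 - 29 = 1
New sum = old_sum + delta = 127 + (1) = 128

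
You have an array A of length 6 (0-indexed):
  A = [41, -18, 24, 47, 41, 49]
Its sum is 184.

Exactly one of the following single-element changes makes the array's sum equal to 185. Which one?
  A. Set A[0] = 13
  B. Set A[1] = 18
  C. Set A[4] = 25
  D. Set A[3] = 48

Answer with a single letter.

Answer: D

Derivation:
Option A: A[0] 41->13, delta=-28, new_sum=184+(-28)=156
Option B: A[1] -18->18, delta=36, new_sum=184+(36)=220
Option C: A[4] 41->25, delta=-16, new_sum=184+(-16)=168
Option D: A[3] 47->48, delta=1, new_sum=184+(1)=185 <-- matches target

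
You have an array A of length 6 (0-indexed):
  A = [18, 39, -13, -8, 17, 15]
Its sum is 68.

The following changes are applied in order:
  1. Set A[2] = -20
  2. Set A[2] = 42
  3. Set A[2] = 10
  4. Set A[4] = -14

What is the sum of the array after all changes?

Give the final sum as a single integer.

Answer: 60

Derivation:
Initial sum: 68
Change 1: A[2] -13 -> -20, delta = -7, sum = 61
Change 2: A[2] -20 -> 42, delta = 62, sum = 123
Change 3: A[2] 42 -> 10, delta = -32, sum = 91
Change 4: A[4] 17 -> -14, delta = -31, sum = 60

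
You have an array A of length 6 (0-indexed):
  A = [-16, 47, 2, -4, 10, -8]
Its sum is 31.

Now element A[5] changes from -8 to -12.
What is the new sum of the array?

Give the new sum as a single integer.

Answer: 27

Derivation:
Old value at index 5: -8
New value at index 5: -12
Delta = -12 - -8 = -4
New sum = old_sum + delta = 31 + (-4) = 27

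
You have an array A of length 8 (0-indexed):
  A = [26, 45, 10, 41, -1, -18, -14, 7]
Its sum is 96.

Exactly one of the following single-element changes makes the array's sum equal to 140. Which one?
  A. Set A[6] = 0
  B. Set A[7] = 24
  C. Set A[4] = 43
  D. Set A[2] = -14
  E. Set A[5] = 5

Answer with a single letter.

Option A: A[6] -14->0, delta=14, new_sum=96+(14)=110
Option B: A[7] 7->24, delta=17, new_sum=96+(17)=113
Option C: A[4] -1->43, delta=44, new_sum=96+(44)=140 <-- matches target
Option D: A[2] 10->-14, delta=-24, new_sum=96+(-24)=72
Option E: A[5] -18->5, delta=23, new_sum=96+(23)=119

Answer: C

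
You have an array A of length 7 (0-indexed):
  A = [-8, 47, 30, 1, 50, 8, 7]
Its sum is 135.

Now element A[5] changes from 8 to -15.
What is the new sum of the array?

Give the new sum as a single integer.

Old value at index 5: 8
New value at index 5: -15
Delta = -15 - 8 = -23
New sum = old_sum + delta = 135 + (-23) = 112

Answer: 112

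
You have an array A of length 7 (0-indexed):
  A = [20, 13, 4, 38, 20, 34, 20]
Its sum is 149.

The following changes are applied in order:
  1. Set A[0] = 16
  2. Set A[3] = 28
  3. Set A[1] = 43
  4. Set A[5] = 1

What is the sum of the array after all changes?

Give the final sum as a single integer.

Initial sum: 149
Change 1: A[0] 20 -> 16, delta = -4, sum = 145
Change 2: A[3] 38 -> 28, delta = -10, sum = 135
Change 3: A[1] 13 -> 43, delta = 30, sum = 165
Change 4: A[5] 34 -> 1, delta = -33, sum = 132

Answer: 132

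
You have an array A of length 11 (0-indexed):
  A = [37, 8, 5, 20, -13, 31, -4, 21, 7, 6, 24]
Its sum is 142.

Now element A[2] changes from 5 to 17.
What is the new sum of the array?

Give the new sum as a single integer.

Answer: 154

Derivation:
Old value at index 2: 5
New value at index 2: 17
Delta = 17 - 5 = 12
New sum = old_sum + delta = 142 + (12) = 154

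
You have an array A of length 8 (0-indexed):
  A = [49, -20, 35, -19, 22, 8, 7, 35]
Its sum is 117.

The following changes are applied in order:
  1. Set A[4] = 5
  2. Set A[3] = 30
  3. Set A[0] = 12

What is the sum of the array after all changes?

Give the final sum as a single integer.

Initial sum: 117
Change 1: A[4] 22 -> 5, delta = -17, sum = 100
Change 2: A[3] -19 -> 30, delta = 49, sum = 149
Change 3: A[0] 49 -> 12, delta = -37, sum = 112

Answer: 112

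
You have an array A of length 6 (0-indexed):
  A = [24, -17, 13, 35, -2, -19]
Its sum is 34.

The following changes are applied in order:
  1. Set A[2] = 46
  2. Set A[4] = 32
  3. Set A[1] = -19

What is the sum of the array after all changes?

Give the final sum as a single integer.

Answer: 99

Derivation:
Initial sum: 34
Change 1: A[2] 13 -> 46, delta = 33, sum = 67
Change 2: A[4] -2 -> 32, delta = 34, sum = 101
Change 3: A[1] -17 -> -19, delta = -2, sum = 99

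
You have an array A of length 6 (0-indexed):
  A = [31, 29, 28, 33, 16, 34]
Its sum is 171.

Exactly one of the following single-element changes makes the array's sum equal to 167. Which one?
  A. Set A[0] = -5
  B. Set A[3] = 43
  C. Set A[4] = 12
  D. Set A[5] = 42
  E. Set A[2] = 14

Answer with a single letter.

Answer: C

Derivation:
Option A: A[0] 31->-5, delta=-36, new_sum=171+(-36)=135
Option B: A[3] 33->43, delta=10, new_sum=171+(10)=181
Option C: A[4] 16->12, delta=-4, new_sum=171+(-4)=167 <-- matches target
Option D: A[5] 34->42, delta=8, new_sum=171+(8)=179
Option E: A[2] 28->14, delta=-14, new_sum=171+(-14)=157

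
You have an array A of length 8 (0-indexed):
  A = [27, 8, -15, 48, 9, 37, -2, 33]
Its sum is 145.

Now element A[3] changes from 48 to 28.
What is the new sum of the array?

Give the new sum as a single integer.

Answer: 125

Derivation:
Old value at index 3: 48
New value at index 3: 28
Delta = 28 - 48 = -20
New sum = old_sum + delta = 145 + (-20) = 125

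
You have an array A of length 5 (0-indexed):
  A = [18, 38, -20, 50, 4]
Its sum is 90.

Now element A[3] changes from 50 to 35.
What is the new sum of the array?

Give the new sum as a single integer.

Old value at index 3: 50
New value at index 3: 35
Delta = 35 - 50 = -15
New sum = old_sum + delta = 90 + (-15) = 75

Answer: 75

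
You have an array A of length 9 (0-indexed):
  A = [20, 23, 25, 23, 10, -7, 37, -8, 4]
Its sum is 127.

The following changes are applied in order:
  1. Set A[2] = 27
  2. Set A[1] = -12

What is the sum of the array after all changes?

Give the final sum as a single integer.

Initial sum: 127
Change 1: A[2] 25 -> 27, delta = 2, sum = 129
Change 2: A[1] 23 -> -12, delta = -35, sum = 94

Answer: 94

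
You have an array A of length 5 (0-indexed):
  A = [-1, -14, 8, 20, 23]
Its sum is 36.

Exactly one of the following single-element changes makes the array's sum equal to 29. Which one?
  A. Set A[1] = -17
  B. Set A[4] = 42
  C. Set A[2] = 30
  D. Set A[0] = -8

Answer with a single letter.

Option A: A[1] -14->-17, delta=-3, new_sum=36+(-3)=33
Option B: A[4] 23->42, delta=19, new_sum=36+(19)=55
Option C: A[2] 8->30, delta=22, new_sum=36+(22)=58
Option D: A[0] -1->-8, delta=-7, new_sum=36+(-7)=29 <-- matches target

Answer: D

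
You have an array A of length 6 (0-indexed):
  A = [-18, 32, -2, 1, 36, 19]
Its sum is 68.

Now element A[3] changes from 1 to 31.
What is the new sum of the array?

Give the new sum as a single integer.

Old value at index 3: 1
New value at index 3: 31
Delta = 31 - 1 = 30
New sum = old_sum + delta = 68 + (30) = 98

Answer: 98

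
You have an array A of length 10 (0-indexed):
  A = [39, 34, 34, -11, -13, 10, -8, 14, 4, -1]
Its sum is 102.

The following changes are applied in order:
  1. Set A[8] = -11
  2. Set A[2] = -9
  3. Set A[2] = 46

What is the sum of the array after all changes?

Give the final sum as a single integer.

Answer: 99

Derivation:
Initial sum: 102
Change 1: A[8] 4 -> -11, delta = -15, sum = 87
Change 2: A[2] 34 -> -9, delta = -43, sum = 44
Change 3: A[2] -9 -> 46, delta = 55, sum = 99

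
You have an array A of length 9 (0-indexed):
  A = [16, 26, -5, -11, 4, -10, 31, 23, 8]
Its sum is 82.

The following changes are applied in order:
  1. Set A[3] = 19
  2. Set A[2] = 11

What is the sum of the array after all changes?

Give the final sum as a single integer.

Answer: 128

Derivation:
Initial sum: 82
Change 1: A[3] -11 -> 19, delta = 30, sum = 112
Change 2: A[2] -5 -> 11, delta = 16, sum = 128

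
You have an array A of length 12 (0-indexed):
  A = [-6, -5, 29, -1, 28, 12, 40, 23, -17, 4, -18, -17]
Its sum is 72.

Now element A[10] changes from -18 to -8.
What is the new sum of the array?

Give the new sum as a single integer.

Old value at index 10: -18
New value at index 10: -8
Delta = -8 - -18 = 10
New sum = old_sum + delta = 72 + (10) = 82

Answer: 82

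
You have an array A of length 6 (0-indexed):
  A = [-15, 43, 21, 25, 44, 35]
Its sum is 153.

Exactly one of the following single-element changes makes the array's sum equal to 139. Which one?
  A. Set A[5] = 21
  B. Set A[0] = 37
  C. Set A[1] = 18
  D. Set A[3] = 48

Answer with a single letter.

Answer: A

Derivation:
Option A: A[5] 35->21, delta=-14, new_sum=153+(-14)=139 <-- matches target
Option B: A[0] -15->37, delta=52, new_sum=153+(52)=205
Option C: A[1] 43->18, delta=-25, new_sum=153+(-25)=128
Option D: A[3] 25->48, delta=23, new_sum=153+(23)=176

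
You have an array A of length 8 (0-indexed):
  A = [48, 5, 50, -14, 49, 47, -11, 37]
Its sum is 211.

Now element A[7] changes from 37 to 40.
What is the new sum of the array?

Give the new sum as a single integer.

Answer: 214

Derivation:
Old value at index 7: 37
New value at index 7: 40
Delta = 40 - 37 = 3
New sum = old_sum + delta = 211 + (3) = 214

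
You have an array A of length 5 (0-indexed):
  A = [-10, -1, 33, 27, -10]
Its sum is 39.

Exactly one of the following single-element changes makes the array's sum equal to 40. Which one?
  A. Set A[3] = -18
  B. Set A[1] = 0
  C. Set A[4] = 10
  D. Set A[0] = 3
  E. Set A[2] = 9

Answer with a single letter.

Answer: B

Derivation:
Option A: A[3] 27->-18, delta=-45, new_sum=39+(-45)=-6
Option B: A[1] -1->0, delta=1, new_sum=39+(1)=40 <-- matches target
Option C: A[4] -10->10, delta=20, new_sum=39+(20)=59
Option D: A[0] -10->3, delta=13, new_sum=39+(13)=52
Option E: A[2] 33->9, delta=-24, new_sum=39+(-24)=15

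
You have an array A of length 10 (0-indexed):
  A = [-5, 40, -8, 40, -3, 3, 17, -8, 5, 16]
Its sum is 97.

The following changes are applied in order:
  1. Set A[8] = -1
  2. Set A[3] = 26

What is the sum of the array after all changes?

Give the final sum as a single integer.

Answer: 77

Derivation:
Initial sum: 97
Change 1: A[8] 5 -> -1, delta = -6, sum = 91
Change 2: A[3] 40 -> 26, delta = -14, sum = 77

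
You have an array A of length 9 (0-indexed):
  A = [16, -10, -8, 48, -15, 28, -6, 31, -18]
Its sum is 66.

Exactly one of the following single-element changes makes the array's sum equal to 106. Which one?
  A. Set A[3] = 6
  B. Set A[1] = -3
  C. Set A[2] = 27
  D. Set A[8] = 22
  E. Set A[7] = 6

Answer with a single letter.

Option A: A[3] 48->6, delta=-42, new_sum=66+(-42)=24
Option B: A[1] -10->-3, delta=7, new_sum=66+(7)=73
Option C: A[2] -8->27, delta=35, new_sum=66+(35)=101
Option D: A[8] -18->22, delta=40, new_sum=66+(40)=106 <-- matches target
Option E: A[7] 31->6, delta=-25, new_sum=66+(-25)=41

Answer: D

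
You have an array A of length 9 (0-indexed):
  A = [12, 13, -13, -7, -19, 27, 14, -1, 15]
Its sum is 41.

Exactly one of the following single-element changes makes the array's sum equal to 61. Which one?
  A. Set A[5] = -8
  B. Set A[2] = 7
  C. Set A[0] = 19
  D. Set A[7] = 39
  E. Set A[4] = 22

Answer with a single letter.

Option A: A[5] 27->-8, delta=-35, new_sum=41+(-35)=6
Option B: A[2] -13->7, delta=20, new_sum=41+(20)=61 <-- matches target
Option C: A[0] 12->19, delta=7, new_sum=41+(7)=48
Option D: A[7] -1->39, delta=40, new_sum=41+(40)=81
Option E: A[4] -19->22, delta=41, new_sum=41+(41)=82

Answer: B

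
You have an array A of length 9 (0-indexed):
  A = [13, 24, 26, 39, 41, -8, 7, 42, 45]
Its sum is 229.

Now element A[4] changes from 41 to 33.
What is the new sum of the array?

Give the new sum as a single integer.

Answer: 221

Derivation:
Old value at index 4: 41
New value at index 4: 33
Delta = 33 - 41 = -8
New sum = old_sum + delta = 229 + (-8) = 221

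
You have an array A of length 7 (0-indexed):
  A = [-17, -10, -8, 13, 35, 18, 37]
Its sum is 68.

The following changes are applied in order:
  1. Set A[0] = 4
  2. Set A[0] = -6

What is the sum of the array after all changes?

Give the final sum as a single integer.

Answer: 79

Derivation:
Initial sum: 68
Change 1: A[0] -17 -> 4, delta = 21, sum = 89
Change 2: A[0] 4 -> -6, delta = -10, sum = 79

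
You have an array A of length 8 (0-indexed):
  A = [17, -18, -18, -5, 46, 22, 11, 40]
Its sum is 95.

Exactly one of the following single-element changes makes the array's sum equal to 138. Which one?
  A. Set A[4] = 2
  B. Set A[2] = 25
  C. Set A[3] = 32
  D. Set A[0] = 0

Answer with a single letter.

Answer: B

Derivation:
Option A: A[4] 46->2, delta=-44, new_sum=95+(-44)=51
Option B: A[2] -18->25, delta=43, new_sum=95+(43)=138 <-- matches target
Option C: A[3] -5->32, delta=37, new_sum=95+(37)=132
Option D: A[0] 17->0, delta=-17, new_sum=95+(-17)=78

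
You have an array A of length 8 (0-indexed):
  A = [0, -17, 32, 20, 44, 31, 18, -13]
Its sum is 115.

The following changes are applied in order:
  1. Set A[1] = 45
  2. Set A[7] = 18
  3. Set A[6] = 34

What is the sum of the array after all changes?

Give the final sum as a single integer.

Initial sum: 115
Change 1: A[1] -17 -> 45, delta = 62, sum = 177
Change 2: A[7] -13 -> 18, delta = 31, sum = 208
Change 3: A[6] 18 -> 34, delta = 16, sum = 224

Answer: 224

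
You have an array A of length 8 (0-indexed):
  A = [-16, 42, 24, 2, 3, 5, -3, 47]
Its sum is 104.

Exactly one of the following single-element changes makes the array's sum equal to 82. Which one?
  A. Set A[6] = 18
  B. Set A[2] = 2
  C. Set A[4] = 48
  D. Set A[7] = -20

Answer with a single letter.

Answer: B

Derivation:
Option A: A[6] -3->18, delta=21, new_sum=104+(21)=125
Option B: A[2] 24->2, delta=-22, new_sum=104+(-22)=82 <-- matches target
Option C: A[4] 3->48, delta=45, new_sum=104+(45)=149
Option D: A[7] 47->-20, delta=-67, new_sum=104+(-67)=37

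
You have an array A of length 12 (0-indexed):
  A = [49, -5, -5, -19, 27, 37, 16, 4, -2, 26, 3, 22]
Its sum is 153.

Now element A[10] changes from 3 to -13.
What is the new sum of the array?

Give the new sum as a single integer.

Answer: 137

Derivation:
Old value at index 10: 3
New value at index 10: -13
Delta = -13 - 3 = -16
New sum = old_sum + delta = 153 + (-16) = 137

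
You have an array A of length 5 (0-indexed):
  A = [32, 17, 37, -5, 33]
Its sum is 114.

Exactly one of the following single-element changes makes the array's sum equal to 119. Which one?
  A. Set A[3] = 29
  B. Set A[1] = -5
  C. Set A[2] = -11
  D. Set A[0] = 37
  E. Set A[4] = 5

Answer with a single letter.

Answer: D

Derivation:
Option A: A[3] -5->29, delta=34, new_sum=114+(34)=148
Option B: A[1] 17->-5, delta=-22, new_sum=114+(-22)=92
Option C: A[2] 37->-11, delta=-48, new_sum=114+(-48)=66
Option D: A[0] 32->37, delta=5, new_sum=114+(5)=119 <-- matches target
Option E: A[4] 33->5, delta=-28, new_sum=114+(-28)=86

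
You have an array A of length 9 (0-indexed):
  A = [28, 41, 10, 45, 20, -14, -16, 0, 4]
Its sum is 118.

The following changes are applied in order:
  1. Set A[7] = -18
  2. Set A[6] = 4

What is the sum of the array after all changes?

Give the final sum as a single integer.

Answer: 120

Derivation:
Initial sum: 118
Change 1: A[7] 0 -> -18, delta = -18, sum = 100
Change 2: A[6] -16 -> 4, delta = 20, sum = 120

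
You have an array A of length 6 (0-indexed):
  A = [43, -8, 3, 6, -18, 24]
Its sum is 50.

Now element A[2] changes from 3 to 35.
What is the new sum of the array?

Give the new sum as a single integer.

Old value at index 2: 3
New value at index 2: 35
Delta = 35 - 3 = 32
New sum = old_sum + delta = 50 + (32) = 82

Answer: 82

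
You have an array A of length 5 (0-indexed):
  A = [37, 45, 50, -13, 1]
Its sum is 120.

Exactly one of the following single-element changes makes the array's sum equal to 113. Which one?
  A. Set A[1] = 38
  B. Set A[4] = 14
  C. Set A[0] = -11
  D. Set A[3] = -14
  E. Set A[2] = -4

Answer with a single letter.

Answer: A

Derivation:
Option A: A[1] 45->38, delta=-7, new_sum=120+(-7)=113 <-- matches target
Option B: A[4] 1->14, delta=13, new_sum=120+(13)=133
Option C: A[0] 37->-11, delta=-48, new_sum=120+(-48)=72
Option D: A[3] -13->-14, delta=-1, new_sum=120+(-1)=119
Option E: A[2] 50->-4, delta=-54, new_sum=120+(-54)=66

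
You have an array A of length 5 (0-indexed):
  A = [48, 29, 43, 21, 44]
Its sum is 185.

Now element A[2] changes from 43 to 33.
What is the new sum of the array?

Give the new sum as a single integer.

Old value at index 2: 43
New value at index 2: 33
Delta = 33 - 43 = -10
New sum = old_sum + delta = 185 + (-10) = 175

Answer: 175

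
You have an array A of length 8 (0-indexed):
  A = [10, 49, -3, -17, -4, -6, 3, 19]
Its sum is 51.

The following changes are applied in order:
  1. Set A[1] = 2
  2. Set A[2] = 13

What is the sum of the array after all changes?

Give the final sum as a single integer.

Answer: 20

Derivation:
Initial sum: 51
Change 1: A[1] 49 -> 2, delta = -47, sum = 4
Change 2: A[2] -3 -> 13, delta = 16, sum = 20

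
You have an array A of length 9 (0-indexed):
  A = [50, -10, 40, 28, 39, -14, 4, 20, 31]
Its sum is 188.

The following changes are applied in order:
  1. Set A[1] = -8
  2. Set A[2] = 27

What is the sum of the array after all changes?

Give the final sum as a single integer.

Answer: 177

Derivation:
Initial sum: 188
Change 1: A[1] -10 -> -8, delta = 2, sum = 190
Change 2: A[2] 40 -> 27, delta = -13, sum = 177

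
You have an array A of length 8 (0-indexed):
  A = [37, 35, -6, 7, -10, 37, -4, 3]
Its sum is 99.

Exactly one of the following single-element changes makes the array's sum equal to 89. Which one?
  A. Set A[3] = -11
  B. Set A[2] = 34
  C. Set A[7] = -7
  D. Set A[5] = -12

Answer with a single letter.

Answer: C

Derivation:
Option A: A[3] 7->-11, delta=-18, new_sum=99+(-18)=81
Option B: A[2] -6->34, delta=40, new_sum=99+(40)=139
Option C: A[7] 3->-7, delta=-10, new_sum=99+(-10)=89 <-- matches target
Option D: A[5] 37->-12, delta=-49, new_sum=99+(-49)=50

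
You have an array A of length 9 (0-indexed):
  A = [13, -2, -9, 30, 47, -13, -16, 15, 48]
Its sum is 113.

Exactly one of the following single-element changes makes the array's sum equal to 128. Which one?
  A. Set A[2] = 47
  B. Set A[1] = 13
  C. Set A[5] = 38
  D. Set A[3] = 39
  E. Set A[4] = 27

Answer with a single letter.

Option A: A[2] -9->47, delta=56, new_sum=113+(56)=169
Option B: A[1] -2->13, delta=15, new_sum=113+(15)=128 <-- matches target
Option C: A[5] -13->38, delta=51, new_sum=113+(51)=164
Option D: A[3] 30->39, delta=9, new_sum=113+(9)=122
Option E: A[4] 47->27, delta=-20, new_sum=113+(-20)=93

Answer: B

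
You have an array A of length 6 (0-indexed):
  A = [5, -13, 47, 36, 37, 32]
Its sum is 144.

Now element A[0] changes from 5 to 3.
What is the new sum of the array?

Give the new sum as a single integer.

Answer: 142

Derivation:
Old value at index 0: 5
New value at index 0: 3
Delta = 3 - 5 = -2
New sum = old_sum + delta = 144 + (-2) = 142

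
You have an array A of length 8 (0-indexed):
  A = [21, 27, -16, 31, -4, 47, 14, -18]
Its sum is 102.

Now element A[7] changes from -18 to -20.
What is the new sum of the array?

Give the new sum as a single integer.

Old value at index 7: -18
New value at index 7: -20
Delta = -20 - -18 = -2
New sum = old_sum + delta = 102 + (-2) = 100

Answer: 100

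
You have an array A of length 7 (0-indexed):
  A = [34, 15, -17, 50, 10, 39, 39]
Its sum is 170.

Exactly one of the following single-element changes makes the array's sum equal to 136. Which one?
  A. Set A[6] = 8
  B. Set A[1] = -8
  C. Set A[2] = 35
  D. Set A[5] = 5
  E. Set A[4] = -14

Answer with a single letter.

Answer: D

Derivation:
Option A: A[6] 39->8, delta=-31, new_sum=170+(-31)=139
Option B: A[1] 15->-8, delta=-23, new_sum=170+(-23)=147
Option C: A[2] -17->35, delta=52, new_sum=170+(52)=222
Option D: A[5] 39->5, delta=-34, new_sum=170+(-34)=136 <-- matches target
Option E: A[4] 10->-14, delta=-24, new_sum=170+(-24)=146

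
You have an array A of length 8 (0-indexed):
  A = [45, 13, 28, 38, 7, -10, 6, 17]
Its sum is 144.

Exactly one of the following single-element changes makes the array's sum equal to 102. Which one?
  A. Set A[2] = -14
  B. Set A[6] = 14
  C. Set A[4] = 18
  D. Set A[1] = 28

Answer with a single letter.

Option A: A[2] 28->-14, delta=-42, new_sum=144+(-42)=102 <-- matches target
Option B: A[6] 6->14, delta=8, new_sum=144+(8)=152
Option C: A[4] 7->18, delta=11, new_sum=144+(11)=155
Option D: A[1] 13->28, delta=15, new_sum=144+(15)=159

Answer: A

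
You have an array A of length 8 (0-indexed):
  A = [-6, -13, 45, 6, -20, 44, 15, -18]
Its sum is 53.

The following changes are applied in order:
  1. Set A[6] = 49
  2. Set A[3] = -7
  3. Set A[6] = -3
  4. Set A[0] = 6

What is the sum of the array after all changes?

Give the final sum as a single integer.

Answer: 34

Derivation:
Initial sum: 53
Change 1: A[6] 15 -> 49, delta = 34, sum = 87
Change 2: A[3] 6 -> -7, delta = -13, sum = 74
Change 3: A[6] 49 -> -3, delta = -52, sum = 22
Change 4: A[0] -6 -> 6, delta = 12, sum = 34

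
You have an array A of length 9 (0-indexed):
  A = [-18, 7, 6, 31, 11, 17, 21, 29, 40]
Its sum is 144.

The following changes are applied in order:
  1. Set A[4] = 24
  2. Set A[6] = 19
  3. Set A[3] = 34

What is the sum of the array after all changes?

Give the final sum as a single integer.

Answer: 158

Derivation:
Initial sum: 144
Change 1: A[4] 11 -> 24, delta = 13, sum = 157
Change 2: A[6] 21 -> 19, delta = -2, sum = 155
Change 3: A[3] 31 -> 34, delta = 3, sum = 158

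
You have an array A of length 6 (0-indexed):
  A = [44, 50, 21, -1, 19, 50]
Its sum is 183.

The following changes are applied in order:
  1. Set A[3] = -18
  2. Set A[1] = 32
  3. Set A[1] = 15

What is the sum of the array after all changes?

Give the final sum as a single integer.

Answer: 131

Derivation:
Initial sum: 183
Change 1: A[3] -1 -> -18, delta = -17, sum = 166
Change 2: A[1] 50 -> 32, delta = -18, sum = 148
Change 3: A[1] 32 -> 15, delta = -17, sum = 131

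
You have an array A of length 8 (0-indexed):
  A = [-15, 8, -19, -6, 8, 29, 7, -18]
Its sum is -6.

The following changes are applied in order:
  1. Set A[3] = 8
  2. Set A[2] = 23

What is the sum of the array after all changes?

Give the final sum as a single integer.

Initial sum: -6
Change 1: A[3] -6 -> 8, delta = 14, sum = 8
Change 2: A[2] -19 -> 23, delta = 42, sum = 50

Answer: 50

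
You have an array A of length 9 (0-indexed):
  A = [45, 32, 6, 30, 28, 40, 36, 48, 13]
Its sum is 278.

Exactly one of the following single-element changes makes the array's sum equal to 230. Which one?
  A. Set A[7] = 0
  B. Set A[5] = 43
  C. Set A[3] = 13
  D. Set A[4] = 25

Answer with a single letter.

Answer: A

Derivation:
Option A: A[7] 48->0, delta=-48, new_sum=278+(-48)=230 <-- matches target
Option B: A[5] 40->43, delta=3, new_sum=278+(3)=281
Option C: A[3] 30->13, delta=-17, new_sum=278+(-17)=261
Option D: A[4] 28->25, delta=-3, new_sum=278+(-3)=275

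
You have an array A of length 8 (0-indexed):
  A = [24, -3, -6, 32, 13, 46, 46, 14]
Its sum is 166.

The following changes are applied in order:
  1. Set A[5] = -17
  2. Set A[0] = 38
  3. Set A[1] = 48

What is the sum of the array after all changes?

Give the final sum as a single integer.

Answer: 168

Derivation:
Initial sum: 166
Change 1: A[5] 46 -> -17, delta = -63, sum = 103
Change 2: A[0] 24 -> 38, delta = 14, sum = 117
Change 3: A[1] -3 -> 48, delta = 51, sum = 168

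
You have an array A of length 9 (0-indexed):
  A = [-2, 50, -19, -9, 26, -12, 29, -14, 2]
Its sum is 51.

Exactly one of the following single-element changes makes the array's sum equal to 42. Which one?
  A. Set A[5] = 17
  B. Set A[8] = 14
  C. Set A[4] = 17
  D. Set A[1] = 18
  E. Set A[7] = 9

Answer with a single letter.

Answer: C

Derivation:
Option A: A[5] -12->17, delta=29, new_sum=51+(29)=80
Option B: A[8] 2->14, delta=12, new_sum=51+(12)=63
Option C: A[4] 26->17, delta=-9, new_sum=51+(-9)=42 <-- matches target
Option D: A[1] 50->18, delta=-32, new_sum=51+(-32)=19
Option E: A[7] -14->9, delta=23, new_sum=51+(23)=74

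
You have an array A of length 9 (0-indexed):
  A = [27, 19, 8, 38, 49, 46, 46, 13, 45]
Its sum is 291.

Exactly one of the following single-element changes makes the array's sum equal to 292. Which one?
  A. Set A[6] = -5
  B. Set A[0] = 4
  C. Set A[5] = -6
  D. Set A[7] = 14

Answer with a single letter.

Answer: D

Derivation:
Option A: A[6] 46->-5, delta=-51, new_sum=291+(-51)=240
Option B: A[0] 27->4, delta=-23, new_sum=291+(-23)=268
Option C: A[5] 46->-6, delta=-52, new_sum=291+(-52)=239
Option D: A[7] 13->14, delta=1, new_sum=291+(1)=292 <-- matches target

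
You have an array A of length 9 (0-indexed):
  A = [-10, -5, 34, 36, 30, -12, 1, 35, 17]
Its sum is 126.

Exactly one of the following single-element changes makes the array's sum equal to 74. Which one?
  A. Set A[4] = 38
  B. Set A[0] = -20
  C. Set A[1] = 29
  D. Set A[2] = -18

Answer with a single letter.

Answer: D

Derivation:
Option A: A[4] 30->38, delta=8, new_sum=126+(8)=134
Option B: A[0] -10->-20, delta=-10, new_sum=126+(-10)=116
Option C: A[1] -5->29, delta=34, new_sum=126+(34)=160
Option D: A[2] 34->-18, delta=-52, new_sum=126+(-52)=74 <-- matches target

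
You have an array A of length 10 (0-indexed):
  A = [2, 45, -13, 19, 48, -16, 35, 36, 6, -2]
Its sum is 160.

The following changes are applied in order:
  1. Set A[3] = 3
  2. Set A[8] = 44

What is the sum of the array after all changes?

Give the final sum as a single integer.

Answer: 182

Derivation:
Initial sum: 160
Change 1: A[3] 19 -> 3, delta = -16, sum = 144
Change 2: A[8] 6 -> 44, delta = 38, sum = 182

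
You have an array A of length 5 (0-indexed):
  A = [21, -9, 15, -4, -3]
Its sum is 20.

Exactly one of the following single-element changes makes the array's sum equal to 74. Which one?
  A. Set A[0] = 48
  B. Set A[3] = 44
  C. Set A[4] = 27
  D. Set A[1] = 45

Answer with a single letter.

Answer: D

Derivation:
Option A: A[0] 21->48, delta=27, new_sum=20+(27)=47
Option B: A[3] -4->44, delta=48, new_sum=20+(48)=68
Option C: A[4] -3->27, delta=30, new_sum=20+(30)=50
Option D: A[1] -9->45, delta=54, new_sum=20+(54)=74 <-- matches target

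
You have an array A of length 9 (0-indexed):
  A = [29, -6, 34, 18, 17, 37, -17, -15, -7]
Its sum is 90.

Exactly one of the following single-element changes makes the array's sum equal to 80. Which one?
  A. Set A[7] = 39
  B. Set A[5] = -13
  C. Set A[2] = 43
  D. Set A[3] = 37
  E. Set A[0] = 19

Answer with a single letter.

Answer: E

Derivation:
Option A: A[7] -15->39, delta=54, new_sum=90+(54)=144
Option B: A[5] 37->-13, delta=-50, new_sum=90+(-50)=40
Option C: A[2] 34->43, delta=9, new_sum=90+(9)=99
Option D: A[3] 18->37, delta=19, new_sum=90+(19)=109
Option E: A[0] 29->19, delta=-10, new_sum=90+(-10)=80 <-- matches target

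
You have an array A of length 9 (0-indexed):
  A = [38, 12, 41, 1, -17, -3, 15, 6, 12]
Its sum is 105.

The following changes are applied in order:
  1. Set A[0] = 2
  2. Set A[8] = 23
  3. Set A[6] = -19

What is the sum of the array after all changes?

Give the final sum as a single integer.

Initial sum: 105
Change 1: A[0] 38 -> 2, delta = -36, sum = 69
Change 2: A[8] 12 -> 23, delta = 11, sum = 80
Change 3: A[6] 15 -> -19, delta = -34, sum = 46

Answer: 46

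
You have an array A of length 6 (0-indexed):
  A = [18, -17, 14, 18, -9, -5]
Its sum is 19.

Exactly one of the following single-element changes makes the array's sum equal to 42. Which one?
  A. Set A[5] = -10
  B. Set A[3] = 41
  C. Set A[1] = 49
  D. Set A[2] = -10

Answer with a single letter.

Answer: B

Derivation:
Option A: A[5] -5->-10, delta=-5, new_sum=19+(-5)=14
Option B: A[3] 18->41, delta=23, new_sum=19+(23)=42 <-- matches target
Option C: A[1] -17->49, delta=66, new_sum=19+(66)=85
Option D: A[2] 14->-10, delta=-24, new_sum=19+(-24)=-5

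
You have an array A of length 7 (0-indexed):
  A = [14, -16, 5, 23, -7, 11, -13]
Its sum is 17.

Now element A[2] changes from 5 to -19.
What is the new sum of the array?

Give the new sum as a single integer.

Answer: -7

Derivation:
Old value at index 2: 5
New value at index 2: -19
Delta = -19 - 5 = -24
New sum = old_sum + delta = 17 + (-24) = -7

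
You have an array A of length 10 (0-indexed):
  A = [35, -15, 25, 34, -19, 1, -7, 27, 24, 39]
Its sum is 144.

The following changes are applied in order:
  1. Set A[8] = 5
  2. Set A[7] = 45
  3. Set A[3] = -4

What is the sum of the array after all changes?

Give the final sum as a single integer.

Answer: 105

Derivation:
Initial sum: 144
Change 1: A[8] 24 -> 5, delta = -19, sum = 125
Change 2: A[7] 27 -> 45, delta = 18, sum = 143
Change 3: A[3] 34 -> -4, delta = -38, sum = 105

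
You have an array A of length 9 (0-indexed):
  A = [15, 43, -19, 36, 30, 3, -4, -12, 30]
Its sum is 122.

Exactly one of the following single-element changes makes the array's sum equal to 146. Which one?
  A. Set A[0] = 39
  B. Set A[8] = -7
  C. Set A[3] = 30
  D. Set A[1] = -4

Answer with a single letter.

Answer: A

Derivation:
Option A: A[0] 15->39, delta=24, new_sum=122+(24)=146 <-- matches target
Option B: A[8] 30->-7, delta=-37, new_sum=122+(-37)=85
Option C: A[3] 36->30, delta=-6, new_sum=122+(-6)=116
Option D: A[1] 43->-4, delta=-47, new_sum=122+(-47)=75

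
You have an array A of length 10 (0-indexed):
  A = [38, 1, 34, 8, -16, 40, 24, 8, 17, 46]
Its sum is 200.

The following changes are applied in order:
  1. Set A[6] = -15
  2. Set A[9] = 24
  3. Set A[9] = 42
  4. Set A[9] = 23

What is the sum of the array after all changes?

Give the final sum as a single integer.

Answer: 138

Derivation:
Initial sum: 200
Change 1: A[6] 24 -> -15, delta = -39, sum = 161
Change 2: A[9] 46 -> 24, delta = -22, sum = 139
Change 3: A[9] 24 -> 42, delta = 18, sum = 157
Change 4: A[9] 42 -> 23, delta = -19, sum = 138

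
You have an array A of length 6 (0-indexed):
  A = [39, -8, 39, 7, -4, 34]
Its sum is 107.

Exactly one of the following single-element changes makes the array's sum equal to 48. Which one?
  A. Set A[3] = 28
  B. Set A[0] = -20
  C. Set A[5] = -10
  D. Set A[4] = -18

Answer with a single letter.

Option A: A[3] 7->28, delta=21, new_sum=107+(21)=128
Option B: A[0] 39->-20, delta=-59, new_sum=107+(-59)=48 <-- matches target
Option C: A[5] 34->-10, delta=-44, new_sum=107+(-44)=63
Option D: A[4] -4->-18, delta=-14, new_sum=107+(-14)=93

Answer: B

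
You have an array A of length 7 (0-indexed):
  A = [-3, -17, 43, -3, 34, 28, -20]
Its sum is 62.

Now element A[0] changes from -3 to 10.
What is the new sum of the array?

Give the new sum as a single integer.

Answer: 75

Derivation:
Old value at index 0: -3
New value at index 0: 10
Delta = 10 - -3 = 13
New sum = old_sum + delta = 62 + (13) = 75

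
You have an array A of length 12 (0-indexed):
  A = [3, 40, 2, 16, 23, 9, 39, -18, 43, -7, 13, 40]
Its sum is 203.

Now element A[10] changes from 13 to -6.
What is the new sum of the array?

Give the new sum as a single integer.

Old value at index 10: 13
New value at index 10: -6
Delta = -6 - 13 = -19
New sum = old_sum + delta = 203 + (-19) = 184

Answer: 184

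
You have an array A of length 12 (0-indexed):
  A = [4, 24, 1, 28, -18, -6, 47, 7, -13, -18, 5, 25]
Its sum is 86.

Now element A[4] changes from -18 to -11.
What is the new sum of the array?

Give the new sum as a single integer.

Old value at index 4: -18
New value at index 4: -11
Delta = -11 - -18 = 7
New sum = old_sum + delta = 86 + (7) = 93

Answer: 93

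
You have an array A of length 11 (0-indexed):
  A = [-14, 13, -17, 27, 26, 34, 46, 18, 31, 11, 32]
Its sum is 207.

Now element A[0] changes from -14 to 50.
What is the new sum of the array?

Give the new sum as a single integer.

Old value at index 0: -14
New value at index 0: 50
Delta = 50 - -14 = 64
New sum = old_sum + delta = 207 + (64) = 271

Answer: 271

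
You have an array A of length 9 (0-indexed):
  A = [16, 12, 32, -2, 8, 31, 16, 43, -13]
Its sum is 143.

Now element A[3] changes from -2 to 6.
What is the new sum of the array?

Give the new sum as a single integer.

Answer: 151

Derivation:
Old value at index 3: -2
New value at index 3: 6
Delta = 6 - -2 = 8
New sum = old_sum + delta = 143 + (8) = 151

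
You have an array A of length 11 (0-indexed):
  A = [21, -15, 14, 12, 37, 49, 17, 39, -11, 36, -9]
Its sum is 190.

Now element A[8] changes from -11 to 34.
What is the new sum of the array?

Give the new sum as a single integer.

Old value at index 8: -11
New value at index 8: 34
Delta = 34 - -11 = 45
New sum = old_sum + delta = 190 + (45) = 235

Answer: 235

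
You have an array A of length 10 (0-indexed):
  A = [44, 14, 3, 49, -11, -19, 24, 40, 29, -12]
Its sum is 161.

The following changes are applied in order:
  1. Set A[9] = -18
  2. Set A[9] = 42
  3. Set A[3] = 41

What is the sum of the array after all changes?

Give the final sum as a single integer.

Initial sum: 161
Change 1: A[9] -12 -> -18, delta = -6, sum = 155
Change 2: A[9] -18 -> 42, delta = 60, sum = 215
Change 3: A[3] 49 -> 41, delta = -8, sum = 207

Answer: 207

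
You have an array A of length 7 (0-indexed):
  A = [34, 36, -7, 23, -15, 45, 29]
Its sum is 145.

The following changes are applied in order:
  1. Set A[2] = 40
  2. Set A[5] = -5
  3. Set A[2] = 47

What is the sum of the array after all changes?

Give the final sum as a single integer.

Initial sum: 145
Change 1: A[2] -7 -> 40, delta = 47, sum = 192
Change 2: A[5] 45 -> -5, delta = -50, sum = 142
Change 3: A[2] 40 -> 47, delta = 7, sum = 149

Answer: 149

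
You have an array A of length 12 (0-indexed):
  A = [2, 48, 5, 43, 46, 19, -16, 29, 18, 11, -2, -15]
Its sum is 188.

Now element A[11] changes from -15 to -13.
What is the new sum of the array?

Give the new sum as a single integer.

Old value at index 11: -15
New value at index 11: -13
Delta = -13 - -15 = 2
New sum = old_sum + delta = 188 + (2) = 190

Answer: 190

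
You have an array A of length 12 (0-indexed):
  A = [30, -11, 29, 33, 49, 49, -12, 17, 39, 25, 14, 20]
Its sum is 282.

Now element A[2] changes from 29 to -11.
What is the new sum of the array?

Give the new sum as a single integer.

Old value at index 2: 29
New value at index 2: -11
Delta = -11 - 29 = -40
New sum = old_sum + delta = 282 + (-40) = 242

Answer: 242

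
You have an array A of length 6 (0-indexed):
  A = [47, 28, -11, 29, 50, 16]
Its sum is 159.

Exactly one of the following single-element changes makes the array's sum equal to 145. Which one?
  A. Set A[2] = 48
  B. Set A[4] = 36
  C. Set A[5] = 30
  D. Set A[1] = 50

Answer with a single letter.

Option A: A[2] -11->48, delta=59, new_sum=159+(59)=218
Option B: A[4] 50->36, delta=-14, new_sum=159+(-14)=145 <-- matches target
Option C: A[5] 16->30, delta=14, new_sum=159+(14)=173
Option D: A[1] 28->50, delta=22, new_sum=159+(22)=181

Answer: B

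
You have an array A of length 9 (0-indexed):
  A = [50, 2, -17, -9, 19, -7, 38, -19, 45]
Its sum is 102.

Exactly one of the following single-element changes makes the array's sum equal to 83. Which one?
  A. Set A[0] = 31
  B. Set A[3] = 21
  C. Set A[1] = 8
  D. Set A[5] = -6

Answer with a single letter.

Option A: A[0] 50->31, delta=-19, new_sum=102+(-19)=83 <-- matches target
Option B: A[3] -9->21, delta=30, new_sum=102+(30)=132
Option C: A[1] 2->8, delta=6, new_sum=102+(6)=108
Option D: A[5] -7->-6, delta=1, new_sum=102+(1)=103

Answer: A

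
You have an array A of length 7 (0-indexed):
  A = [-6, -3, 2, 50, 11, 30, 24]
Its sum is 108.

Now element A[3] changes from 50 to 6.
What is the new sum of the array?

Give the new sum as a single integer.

Old value at index 3: 50
New value at index 3: 6
Delta = 6 - 50 = -44
New sum = old_sum + delta = 108 + (-44) = 64

Answer: 64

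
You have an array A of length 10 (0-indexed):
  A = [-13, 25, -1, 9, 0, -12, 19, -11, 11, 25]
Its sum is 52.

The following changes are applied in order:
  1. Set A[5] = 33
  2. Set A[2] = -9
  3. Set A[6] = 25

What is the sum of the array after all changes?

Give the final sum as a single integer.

Answer: 95

Derivation:
Initial sum: 52
Change 1: A[5] -12 -> 33, delta = 45, sum = 97
Change 2: A[2] -1 -> -9, delta = -8, sum = 89
Change 3: A[6] 19 -> 25, delta = 6, sum = 95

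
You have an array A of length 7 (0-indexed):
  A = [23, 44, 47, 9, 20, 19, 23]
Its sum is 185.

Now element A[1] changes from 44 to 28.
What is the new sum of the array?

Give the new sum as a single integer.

Answer: 169

Derivation:
Old value at index 1: 44
New value at index 1: 28
Delta = 28 - 44 = -16
New sum = old_sum + delta = 185 + (-16) = 169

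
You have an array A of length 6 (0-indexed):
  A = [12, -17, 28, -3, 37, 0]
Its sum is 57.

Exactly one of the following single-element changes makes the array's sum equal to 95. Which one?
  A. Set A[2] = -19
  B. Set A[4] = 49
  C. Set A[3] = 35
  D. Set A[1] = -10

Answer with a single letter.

Option A: A[2] 28->-19, delta=-47, new_sum=57+(-47)=10
Option B: A[4] 37->49, delta=12, new_sum=57+(12)=69
Option C: A[3] -3->35, delta=38, new_sum=57+(38)=95 <-- matches target
Option D: A[1] -17->-10, delta=7, new_sum=57+(7)=64

Answer: C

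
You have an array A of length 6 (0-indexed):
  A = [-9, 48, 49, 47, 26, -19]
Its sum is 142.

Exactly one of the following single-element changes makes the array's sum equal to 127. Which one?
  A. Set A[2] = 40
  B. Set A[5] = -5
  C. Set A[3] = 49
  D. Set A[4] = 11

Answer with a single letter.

Answer: D

Derivation:
Option A: A[2] 49->40, delta=-9, new_sum=142+(-9)=133
Option B: A[5] -19->-5, delta=14, new_sum=142+(14)=156
Option C: A[3] 47->49, delta=2, new_sum=142+(2)=144
Option D: A[4] 26->11, delta=-15, new_sum=142+(-15)=127 <-- matches target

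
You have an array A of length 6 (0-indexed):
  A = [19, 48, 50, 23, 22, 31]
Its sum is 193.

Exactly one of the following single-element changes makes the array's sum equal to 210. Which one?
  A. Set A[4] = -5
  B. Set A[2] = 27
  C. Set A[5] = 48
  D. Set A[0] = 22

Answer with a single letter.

Option A: A[4] 22->-5, delta=-27, new_sum=193+(-27)=166
Option B: A[2] 50->27, delta=-23, new_sum=193+(-23)=170
Option C: A[5] 31->48, delta=17, new_sum=193+(17)=210 <-- matches target
Option D: A[0] 19->22, delta=3, new_sum=193+(3)=196

Answer: C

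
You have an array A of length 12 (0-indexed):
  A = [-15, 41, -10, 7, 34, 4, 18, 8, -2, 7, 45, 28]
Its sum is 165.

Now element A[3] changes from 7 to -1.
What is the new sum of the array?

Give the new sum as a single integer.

Old value at index 3: 7
New value at index 3: -1
Delta = -1 - 7 = -8
New sum = old_sum + delta = 165 + (-8) = 157

Answer: 157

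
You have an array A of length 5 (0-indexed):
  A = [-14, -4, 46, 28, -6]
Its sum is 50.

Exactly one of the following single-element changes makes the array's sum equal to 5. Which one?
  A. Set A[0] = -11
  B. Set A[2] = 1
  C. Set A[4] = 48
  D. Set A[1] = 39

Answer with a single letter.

Answer: B

Derivation:
Option A: A[0] -14->-11, delta=3, new_sum=50+(3)=53
Option B: A[2] 46->1, delta=-45, new_sum=50+(-45)=5 <-- matches target
Option C: A[4] -6->48, delta=54, new_sum=50+(54)=104
Option D: A[1] -4->39, delta=43, new_sum=50+(43)=93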